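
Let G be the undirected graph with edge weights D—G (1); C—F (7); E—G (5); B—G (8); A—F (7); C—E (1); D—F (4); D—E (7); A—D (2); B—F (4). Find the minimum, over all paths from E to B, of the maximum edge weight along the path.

5

Checking several routes:
E→C→F→B: max(1, 7, 4) = 7
E→C→F→D→G→B: max(1, 7, 4, 1, 8) = 8
E→D→A→F→B: max(7, 2, 7, 4) = 7
E→G→D→F→B: max(5, 1, 4, 4) = 5
E→G→D→A→F→B: max(5, 1, 2, 7, 4) = 7
E→D→F→B: max(7, 4, 4) = 7
The minimum achievable maximum is 5.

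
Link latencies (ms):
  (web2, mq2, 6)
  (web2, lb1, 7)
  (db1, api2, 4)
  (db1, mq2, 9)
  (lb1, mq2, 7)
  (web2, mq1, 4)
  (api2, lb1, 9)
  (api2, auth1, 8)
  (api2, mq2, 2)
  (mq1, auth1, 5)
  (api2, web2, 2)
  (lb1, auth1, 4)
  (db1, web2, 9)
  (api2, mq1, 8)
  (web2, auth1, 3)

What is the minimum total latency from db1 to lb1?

Comparing a few candidate routes:
db1 - api2 - web2 - lb1: 4 + 2 + 7 = 13
db1 - api2 - mq2 - lb1: 4 + 2 + 7 = 13
db1 - api2 - web2 - auth1 - lb1: 4 + 2 + 3 + 4 = 13
db1 - api2 - lb1: 4 + 9 = 13
db1 - mq2 - lb1: 9 + 7 = 16
Best route has total 13 ms.

13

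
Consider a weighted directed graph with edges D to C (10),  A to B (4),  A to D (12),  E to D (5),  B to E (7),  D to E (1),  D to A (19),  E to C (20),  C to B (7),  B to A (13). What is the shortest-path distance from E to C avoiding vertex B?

15

Routes from E to C avoiding B:
E -> D -> C: 5 + 10 = 15
E -> C: 20
Shortest: 15.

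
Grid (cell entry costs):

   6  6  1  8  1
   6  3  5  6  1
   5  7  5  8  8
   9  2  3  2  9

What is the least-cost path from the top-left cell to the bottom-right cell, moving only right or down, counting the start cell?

37

Best path: (0,0) -> (0,1) -> (0,2) -> (1,2) -> (2,2) -> (3,2) -> (3,3) -> (3,4)
Cost: 6 + 6 + 1 + 5 + 5 + 3 + 2 + 9 = 37
For comparison, the top-then-right route costs 40.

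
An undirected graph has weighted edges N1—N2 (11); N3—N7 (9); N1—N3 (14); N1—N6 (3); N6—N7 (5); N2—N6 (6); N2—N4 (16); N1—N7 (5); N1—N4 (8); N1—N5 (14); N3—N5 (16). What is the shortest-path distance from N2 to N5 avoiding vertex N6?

Candidate routes:
N2-N1-N3-N5: 11 + 14 + 16 = 41
N2-N4-N1-N7-N3-N5: 16 + 8 + 5 + 9 + 16 = 54
N2-N4-N1-N3-N5: 16 + 8 + 14 + 16 = 54
N2-N4-N1-N5: 16 + 8 + 14 = 38
N2-N1-N5: 11 + 14 = 25
N2-N1-N7-N3-N5: 11 + 5 + 9 + 16 = 41
Shortest: 25.

25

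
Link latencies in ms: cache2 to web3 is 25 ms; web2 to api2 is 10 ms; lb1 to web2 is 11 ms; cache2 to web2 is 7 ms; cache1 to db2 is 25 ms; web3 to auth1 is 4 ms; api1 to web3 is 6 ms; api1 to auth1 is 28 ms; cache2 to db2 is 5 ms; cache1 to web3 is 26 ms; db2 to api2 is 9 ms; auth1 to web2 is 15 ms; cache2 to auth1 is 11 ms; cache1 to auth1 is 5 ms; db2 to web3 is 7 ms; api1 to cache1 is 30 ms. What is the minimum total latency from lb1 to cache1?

Checking several routes:
lb1-web2-cache2-db2-web3-auth1-cache1: 11 + 7 + 5 + 7 + 4 + 5 = 39
lb1-web2-auth1-cache1: 11 + 15 + 5 = 31
lb1-web2-api2-db2-web3-auth1-cache1: 11 + 10 + 9 + 7 + 4 + 5 = 46
lb1-web2-cache2-auth1-cache1: 11 + 7 + 11 + 5 = 34
The minimum is 31 ms.

31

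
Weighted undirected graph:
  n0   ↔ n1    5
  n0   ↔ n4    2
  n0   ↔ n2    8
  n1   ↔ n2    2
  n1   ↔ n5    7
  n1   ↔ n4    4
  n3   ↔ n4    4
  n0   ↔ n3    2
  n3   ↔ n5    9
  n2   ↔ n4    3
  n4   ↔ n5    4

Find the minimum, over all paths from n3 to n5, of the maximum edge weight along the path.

A few of the n3→n5 routes:
n3 → n0 → n4 → n5: max(2, 2, 4) = 4
n3 → n0 → n1 → n5: max(2, 5, 7) = 7
n3 → n0 → n4 → n2 → n1 → n5: max(2, 2, 3, 2, 7) = 7
n3 → n4 → n5: max(4, 4) = 4
n3 → n0 → n1 → n4 → n5: max(2, 5, 4, 4) = 5
n3 → n0 → n1 → n2 → n4 → n5: max(2, 5, 2, 3, 4) = 5
The minimum achievable maximum is 4.

4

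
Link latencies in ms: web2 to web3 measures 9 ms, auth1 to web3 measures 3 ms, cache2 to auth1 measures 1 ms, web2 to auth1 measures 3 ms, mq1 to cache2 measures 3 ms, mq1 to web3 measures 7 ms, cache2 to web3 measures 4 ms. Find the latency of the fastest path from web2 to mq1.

Some routes from web2 to mq1:
web2 - auth1 - cache2 - mq1: 3 + 1 + 3 = 7
web2 - auth1 - web3 - mq1: 3 + 3 + 7 = 13
web2 - auth1 - web3 - cache2 - mq1: 3 + 3 + 4 + 3 = 13
The minimum is 7 ms.

7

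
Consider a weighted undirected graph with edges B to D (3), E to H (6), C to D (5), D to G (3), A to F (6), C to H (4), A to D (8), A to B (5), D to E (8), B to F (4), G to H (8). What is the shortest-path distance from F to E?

15

Comparing a few candidate routes:
F - B - D - G - H - E: 4 + 3 + 3 + 8 + 6 = 24
F - B - D - E: 4 + 3 + 8 = 15
F - A - B - D - E: 6 + 5 + 3 + 8 = 22
F - B - D - C - H - E: 4 + 3 + 5 + 4 + 6 = 22
F - A - D - E: 6 + 8 + 8 = 22
Shortest: 15.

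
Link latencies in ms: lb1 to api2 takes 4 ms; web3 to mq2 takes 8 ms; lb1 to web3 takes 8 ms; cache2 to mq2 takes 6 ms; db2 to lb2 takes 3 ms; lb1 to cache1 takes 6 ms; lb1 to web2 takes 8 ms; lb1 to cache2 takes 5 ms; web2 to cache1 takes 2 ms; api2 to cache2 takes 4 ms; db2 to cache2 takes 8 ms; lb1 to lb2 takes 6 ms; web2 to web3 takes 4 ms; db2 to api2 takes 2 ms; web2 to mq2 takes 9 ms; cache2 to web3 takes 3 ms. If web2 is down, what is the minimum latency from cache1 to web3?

Comparing a few candidate routes:
cache1-lb1-api2-db2-cache2-web3: 6 + 4 + 2 + 8 + 3 = 23
cache1-lb1-web3: 6 + 8 = 14
cache1-lb1-cache2-web3: 6 + 5 + 3 = 14
cache1-lb1-api2-cache2-web3: 6 + 4 + 4 + 3 = 17
cache1-lb1-lb2-db2-api2-cache2-web3: 6 + 6 + 3 + 2 + 4 + 3 = 24
Best route has total 14 ms.

14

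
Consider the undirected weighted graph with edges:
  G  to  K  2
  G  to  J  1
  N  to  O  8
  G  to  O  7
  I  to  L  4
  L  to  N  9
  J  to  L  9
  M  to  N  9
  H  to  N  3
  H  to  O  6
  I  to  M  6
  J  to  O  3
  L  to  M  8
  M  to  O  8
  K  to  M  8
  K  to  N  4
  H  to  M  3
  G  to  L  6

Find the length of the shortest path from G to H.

9

A few of the G→H routes:
G→J→O→H: 1 + 3 + 6 = 10
G→K→M→H: 2 + 8 + 3 = 13
G→O→H: 7 + 6 = 13
G→K→N→H: 2 + 4 + 3 = 9
G→J→O→N→H: 1 + 3 + 8 + 3 = 15
G→J→O→M→H: 1 + 3 + 8 + 3 = 15
Shortest: 9.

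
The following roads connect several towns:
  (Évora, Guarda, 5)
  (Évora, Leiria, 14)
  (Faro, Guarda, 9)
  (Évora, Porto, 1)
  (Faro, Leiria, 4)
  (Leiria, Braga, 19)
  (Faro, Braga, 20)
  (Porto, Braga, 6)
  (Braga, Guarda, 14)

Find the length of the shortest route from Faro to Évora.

14

Comparing a few candidate routes:
Faro -> Braga -> Porto -> Évora: 20 + 6 + 1 = 27
Faro -> Leiria -> Évora: 4 + 14 = 18
Faro -> Guarda -> Évora: 9 + 5 = 14
Best route has total 14.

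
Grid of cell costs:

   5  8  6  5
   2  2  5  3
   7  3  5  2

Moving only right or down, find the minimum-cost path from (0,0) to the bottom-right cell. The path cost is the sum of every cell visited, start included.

19

Cheapest: r0c0→r1c0→r1c1→r1c2→r1c3→r2c3
  5 + 2 + 2 + 5 + 3 + 2 = 19
For comparison, the top-then-right route costs 29.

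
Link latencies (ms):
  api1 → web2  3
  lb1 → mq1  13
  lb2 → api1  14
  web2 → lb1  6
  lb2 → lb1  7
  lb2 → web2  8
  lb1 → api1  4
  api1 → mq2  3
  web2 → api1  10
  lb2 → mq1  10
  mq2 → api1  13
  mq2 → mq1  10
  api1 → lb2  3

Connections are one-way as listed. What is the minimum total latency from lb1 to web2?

7

Routes from lb1 to web2:
lb1-api1-lb2-web2: 4 + 3 + 8 = 15
lb1-api1-web2: 4 + 3 = 7
Best route has total 7 ms.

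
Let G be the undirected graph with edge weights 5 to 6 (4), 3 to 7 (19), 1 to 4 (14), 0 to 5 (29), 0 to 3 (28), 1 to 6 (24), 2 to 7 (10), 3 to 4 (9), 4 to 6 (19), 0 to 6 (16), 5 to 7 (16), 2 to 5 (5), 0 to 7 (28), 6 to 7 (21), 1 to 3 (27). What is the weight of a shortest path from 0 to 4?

35

Checking several routes:
0 → 3 → 4: 28 + 9 = 37
0 → 6 → 1 → 4: 16 + 24 + 14 = 54
0 → 5 → 6 → 4: 29 + 4 + 19 = 52
0 → 6 → 4: 16 + 19 = 35
Shortest: 35.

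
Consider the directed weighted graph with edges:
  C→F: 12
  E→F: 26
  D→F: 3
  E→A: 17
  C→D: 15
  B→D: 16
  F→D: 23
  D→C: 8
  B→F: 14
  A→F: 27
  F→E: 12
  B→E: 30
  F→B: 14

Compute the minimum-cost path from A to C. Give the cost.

58

Paths from A to C:
A -> F -> B -> D -> C: 27 + 14 + 16 + 8 = 65
A -> F -> D -> C: 27 + 23 + 8 = 58
Shortest: 58.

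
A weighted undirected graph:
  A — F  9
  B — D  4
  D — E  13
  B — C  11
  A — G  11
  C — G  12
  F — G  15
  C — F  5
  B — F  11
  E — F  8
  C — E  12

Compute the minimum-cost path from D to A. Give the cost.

24

Some routes from D to A:
D→E→C→F→A: 13 + 12 + 5 + 9 = 39
D→B→C→G→A: 4 + 11 + 12 + 11 = 38
D→B→C→F→A: 4 + 11 + 5 + 9 = 29
D→B→F→G→A: 4 + 11 + 15 + 11 = 41
D→B→F→A: 4 + 11 + 9 = 24
D→E→F→A: 13 + 8 + 9 = 30
The minimum is 24.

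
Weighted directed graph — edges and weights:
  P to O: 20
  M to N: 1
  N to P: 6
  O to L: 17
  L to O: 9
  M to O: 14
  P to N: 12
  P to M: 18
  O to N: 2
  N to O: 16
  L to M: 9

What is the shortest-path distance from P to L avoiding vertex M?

Paths from P to L avoiding M:
P→O→L: 20 + 17 = 37
P→N→O→L: 12 + 16 + 17 = 45
The minimum is 37.

37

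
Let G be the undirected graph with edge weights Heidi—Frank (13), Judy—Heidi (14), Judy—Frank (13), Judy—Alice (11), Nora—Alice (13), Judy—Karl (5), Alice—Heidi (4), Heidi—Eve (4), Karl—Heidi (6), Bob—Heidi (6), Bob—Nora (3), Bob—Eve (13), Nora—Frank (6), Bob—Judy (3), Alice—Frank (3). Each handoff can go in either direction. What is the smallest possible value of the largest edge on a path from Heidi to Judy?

A few of the Heidi→Judy routes:
Heidi-Alice-Judy: max(4, 11) = 11
Heidi-Karl-Judy: max(6, 5) = 6
Heidi-Bob-Judy: max(6, 3) = 6
Heidi-Alice-Frank-Nora-Bob-Judy: max(4, 3, 6, 3, 3) = 6
Best route has worst link 6.

6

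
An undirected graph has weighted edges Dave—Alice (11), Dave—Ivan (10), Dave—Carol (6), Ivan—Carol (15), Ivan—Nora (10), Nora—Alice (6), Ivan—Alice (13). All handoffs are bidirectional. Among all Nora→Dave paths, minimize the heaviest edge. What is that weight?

10

Checking several routes:
Nora→Ivan→Dave: max(10, 10) = 10
Nora→Alice→Dave: max(6, 11) = 11
Nora→Ivan→Alice→Dave: max(10, 13, 11) = 13
Best route has worst link 10.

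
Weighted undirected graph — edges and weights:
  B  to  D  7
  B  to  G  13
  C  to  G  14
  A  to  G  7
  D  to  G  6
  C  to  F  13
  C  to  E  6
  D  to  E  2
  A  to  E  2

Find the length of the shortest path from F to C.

Routes from F to C:
F→C: 13
The minimum is 13.

13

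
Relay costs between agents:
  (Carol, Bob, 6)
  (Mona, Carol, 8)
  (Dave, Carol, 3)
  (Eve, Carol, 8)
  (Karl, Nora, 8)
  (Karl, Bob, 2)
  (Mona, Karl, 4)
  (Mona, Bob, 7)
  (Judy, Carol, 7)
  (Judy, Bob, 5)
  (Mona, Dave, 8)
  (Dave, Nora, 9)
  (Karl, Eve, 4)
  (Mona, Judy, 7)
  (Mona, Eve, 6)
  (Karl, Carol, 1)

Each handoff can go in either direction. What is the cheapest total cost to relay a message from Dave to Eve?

A few of the Dave→Eve routes:
Dave -> Carol -> Eve: 3 + 8 = 11
Dave -> Carol -> Karl -> Mona -> Eve: 3 + 1 + 4 + 6 = 14
Dave -> Carol -> Karl -> Eve: 3 + 1 + 4 = 8
The minimum is 8.

8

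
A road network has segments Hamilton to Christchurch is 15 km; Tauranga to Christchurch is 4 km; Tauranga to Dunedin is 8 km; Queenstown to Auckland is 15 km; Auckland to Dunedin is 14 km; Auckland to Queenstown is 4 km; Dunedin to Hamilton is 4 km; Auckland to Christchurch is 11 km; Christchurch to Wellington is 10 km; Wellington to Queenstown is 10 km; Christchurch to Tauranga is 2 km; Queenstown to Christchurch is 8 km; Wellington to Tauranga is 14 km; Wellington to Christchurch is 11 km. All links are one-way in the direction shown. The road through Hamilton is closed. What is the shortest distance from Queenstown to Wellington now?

18

Paths from Queenstown to Wellington avoiding Hamilton:
Queenstown -> Christchurch -> Wellington: 8 + 10 = 18
Queenstown -> Auckland -> Christchurch -> Wellington: 15 + 11 + 10 = 36
Best route has total 18 km.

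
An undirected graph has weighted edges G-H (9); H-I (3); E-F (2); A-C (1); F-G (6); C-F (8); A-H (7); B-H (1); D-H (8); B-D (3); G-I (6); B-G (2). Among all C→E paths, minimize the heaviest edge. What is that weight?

7

Paths from C to E:
C → A → H → B → G → F → E: max(1, 7, 1, 2, 6, 2) = 7
C → A → H → G → F → E: max(1, 7, 9, 6, 2) = 9
C → F → E: max(8, 2) = 8
C → A → H → I → G → F → E: max(1, 7, 3, 6, 6, 2) = 7
C → A → H → D → B → G → F → E: max(1, 7, 8, 3, 2, 6, 2) = 8
Best route has worst link 7.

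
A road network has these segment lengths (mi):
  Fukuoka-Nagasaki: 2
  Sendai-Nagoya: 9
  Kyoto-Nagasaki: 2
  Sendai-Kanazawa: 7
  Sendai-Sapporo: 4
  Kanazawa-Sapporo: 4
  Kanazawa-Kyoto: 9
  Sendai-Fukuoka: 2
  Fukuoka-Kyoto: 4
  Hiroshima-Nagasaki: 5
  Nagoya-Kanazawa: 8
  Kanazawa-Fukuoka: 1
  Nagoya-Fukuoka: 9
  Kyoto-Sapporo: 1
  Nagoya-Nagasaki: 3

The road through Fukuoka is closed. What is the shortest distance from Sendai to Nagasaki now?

7

Comparing a few candidate routes:
Sendai→Kanazawa→Sapporo→Kyoto→Nagasaki: 7 + 4 + 1 + 2 = 14
Sendai→Kanazawa→Nagoya→Nagasaki: 7 + 8 + 3 = 18
Sendai→Nagoya→Nagasaki: 9 + 3 = 12
Sendai→Kanazawa→Kyoto→Nagasaki: 7 + 9 + 2 = 18
Sendai→Sapporo→Kyoto→Nagasaki: 4 + 1 + 2 = 7
Sendai→Sapporo→Kanazawa→Nagoya→Nagasaki: 4 + 4 + 8 + 3 = 19
Best route has total 7 mi.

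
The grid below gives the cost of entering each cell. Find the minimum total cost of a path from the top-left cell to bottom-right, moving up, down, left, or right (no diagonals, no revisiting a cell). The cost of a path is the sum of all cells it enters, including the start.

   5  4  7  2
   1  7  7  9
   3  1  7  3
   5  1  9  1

One optimal route is (0,0)→(1,0)→(2,0)→(2,1)→(2,2)→(2,3)→(3,3).
Its cost is 5 + 1 + 3 + 1 + 7 + 3 + 1 = 21.

21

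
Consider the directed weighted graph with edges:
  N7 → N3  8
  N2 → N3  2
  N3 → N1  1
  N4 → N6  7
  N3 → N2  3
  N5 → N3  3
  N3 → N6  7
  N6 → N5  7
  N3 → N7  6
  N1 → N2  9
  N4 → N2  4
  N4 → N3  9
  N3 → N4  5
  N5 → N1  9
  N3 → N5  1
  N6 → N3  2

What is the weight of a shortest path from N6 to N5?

3

Paths from N6 to N5:
N6 - N3 - N5: 2 + 1 = 3
N6 - N5: 7
Best route has total 3.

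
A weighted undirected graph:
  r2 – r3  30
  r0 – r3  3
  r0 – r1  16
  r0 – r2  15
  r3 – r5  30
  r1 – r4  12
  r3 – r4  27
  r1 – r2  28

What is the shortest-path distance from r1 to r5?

49

Comparing a few candidate routes:
r1 -> r0 -> r3 -> r5: 16 + 3 + 30 = 49
r1 -> r2 -> r0 -> r3 -> r5: 28 + 15 + 3 + 30 = 76
r1 -> r4 -> r3 -> r5: 12 + 27 + 30 = 69
Best route has total 49.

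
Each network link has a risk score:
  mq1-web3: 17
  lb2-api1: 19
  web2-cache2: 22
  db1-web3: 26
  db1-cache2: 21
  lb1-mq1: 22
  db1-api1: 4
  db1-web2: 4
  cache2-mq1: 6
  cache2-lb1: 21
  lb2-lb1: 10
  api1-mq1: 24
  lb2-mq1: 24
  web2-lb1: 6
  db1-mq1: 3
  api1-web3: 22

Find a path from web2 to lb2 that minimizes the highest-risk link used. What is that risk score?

Comparing a few candidate routes:
web2 → lb1 → lb2: max(6, 10) = 10
web2 → lb1 → cache2 → db1 → api1 → lb2: max(6, 21, 21, 4, 19) = 21
web2 → db1 → api1 → lb2: max(4, 4, 19) = 19
The minimum achievable maximum is 10.

10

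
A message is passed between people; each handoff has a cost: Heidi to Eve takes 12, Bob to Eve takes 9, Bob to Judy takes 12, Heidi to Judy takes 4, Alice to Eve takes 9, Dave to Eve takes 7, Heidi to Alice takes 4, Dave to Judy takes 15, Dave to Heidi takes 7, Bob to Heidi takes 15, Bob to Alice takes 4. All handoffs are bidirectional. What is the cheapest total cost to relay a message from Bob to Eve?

A few of the Bob→Eve routes:
Bob-Alice-Heidi-Dave-Eve: 4 + 4 + 7 + 7 = 22
Bob-Eve: 9
Bob-Heidi-Eve: 15 + 12 = 27
Bob-Alice-Heidi-Eve: 4 + 4 + 12 = 20
Bob-Alice-Eve: 4 + 9 = 13
Shortest: 9.

9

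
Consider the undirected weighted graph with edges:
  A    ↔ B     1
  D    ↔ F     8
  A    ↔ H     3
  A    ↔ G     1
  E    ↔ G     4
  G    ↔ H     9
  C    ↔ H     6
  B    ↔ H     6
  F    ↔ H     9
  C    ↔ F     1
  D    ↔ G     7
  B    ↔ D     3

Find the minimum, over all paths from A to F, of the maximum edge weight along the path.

6

Comparing a few candidate routes:
A - B - D - F: max(1, 3, 8) = 8
A - H - B - D - F: max(3, 6, 3, 8) = 8
A - G - D - B - H - C - F: max(1, 7, 3, 6, 6, 1) = 7
A - G - D - F: max(1, 7, 8) = 8
A - H - C - F: max(3, 6, 1) = 6
A - B - H - C - F: max(1, 6, 6, 1) = 6
Best route has worst link 6.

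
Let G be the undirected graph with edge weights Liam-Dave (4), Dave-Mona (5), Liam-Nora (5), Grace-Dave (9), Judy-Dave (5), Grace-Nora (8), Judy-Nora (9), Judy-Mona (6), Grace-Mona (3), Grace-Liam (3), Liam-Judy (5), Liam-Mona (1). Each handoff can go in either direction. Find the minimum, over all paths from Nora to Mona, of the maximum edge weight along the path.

Checking several routes:
Nora -> Liam -> Mona: max(5, 1) = 5
Nora -> Liam -> Judy -> Dave -> Mona: max(5, 5, 5, 5) = 5
Nora -> Liam -> Dave -> Mona: max(5, 4, 5) = 5
Nora -> Liam -> Grace -> Mona: max(5, 3, 3) = 5
Best route has worst link 5.

5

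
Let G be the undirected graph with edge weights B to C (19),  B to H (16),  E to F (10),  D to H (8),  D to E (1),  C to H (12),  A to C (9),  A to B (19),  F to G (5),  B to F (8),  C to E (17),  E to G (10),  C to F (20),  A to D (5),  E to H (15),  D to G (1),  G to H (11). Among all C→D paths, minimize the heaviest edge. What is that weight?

Comparing a few candidate routes:
C -> A -> D: max(9, 5) = 9
C -> H -> G -> D: max(12, 11, 1) = 12
C -> H -> G -> F -> E -> D: max(12, 11, 5, 10, 1) = 12
The minimum achievable maximum is 9.

9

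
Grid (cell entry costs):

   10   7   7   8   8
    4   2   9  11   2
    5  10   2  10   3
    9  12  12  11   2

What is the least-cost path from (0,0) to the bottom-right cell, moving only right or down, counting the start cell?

42

Path (0,0) (1,0) (1,1) (1,2) (2,2) (2,3) (2,4) (3,4): 10 + 4 + 2 + 9 + 2 + 10 + 3 + 2 = 42.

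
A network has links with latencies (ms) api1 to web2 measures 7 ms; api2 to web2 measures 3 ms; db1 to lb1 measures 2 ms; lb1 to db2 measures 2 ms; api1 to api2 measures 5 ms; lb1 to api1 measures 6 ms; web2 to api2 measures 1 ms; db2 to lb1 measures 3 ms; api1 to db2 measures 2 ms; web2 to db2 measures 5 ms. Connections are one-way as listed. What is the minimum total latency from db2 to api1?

Candidate routes:
db2 - lb1 - api1: 3 + 6 = 9
Shortest: 9 ms.

9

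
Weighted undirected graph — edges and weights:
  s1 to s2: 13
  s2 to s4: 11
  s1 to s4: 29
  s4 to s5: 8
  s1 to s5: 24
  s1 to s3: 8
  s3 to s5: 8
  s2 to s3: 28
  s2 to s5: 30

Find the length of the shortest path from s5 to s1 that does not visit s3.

Some routes from s5 to s1 avoiding s3:
s5 -> s1: 24
s5 -> s4 -> s1: 8 + 29 = 37
s5 -> s4 -> s2 -> s1: 8 + 11 + 13 = 32
Best route has total 24.

24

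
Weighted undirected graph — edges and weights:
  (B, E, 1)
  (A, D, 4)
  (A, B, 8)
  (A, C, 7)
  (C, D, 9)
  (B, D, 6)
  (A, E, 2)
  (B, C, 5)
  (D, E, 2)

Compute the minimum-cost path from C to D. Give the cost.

8

Comparing a few candidate routes:
C-B-E-D: 5 + 1 + 2 = 8
C-A-D: 7 + 4 = 11
C-A-E-D: 7 + 2 + 2 = 11
C-D: 9
The minimum is 8.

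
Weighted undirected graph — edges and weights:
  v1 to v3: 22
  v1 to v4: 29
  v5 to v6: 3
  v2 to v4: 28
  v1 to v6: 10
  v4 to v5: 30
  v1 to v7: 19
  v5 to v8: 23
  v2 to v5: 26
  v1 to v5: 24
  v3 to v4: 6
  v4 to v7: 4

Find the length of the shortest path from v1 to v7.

Some routes from v1 to v7:
v1-v7: 19
v1-v6-v5-v4-v7: 10 + 3 + 30 + 4 = 47
v1-v5-v4-v7: 24 + 30 + 4 = 58
v1-v4-v7: 29 + 4 = 33
v1-v3-v4-v7: 22 + 6 + 4 = 32
The minimum is 19.

19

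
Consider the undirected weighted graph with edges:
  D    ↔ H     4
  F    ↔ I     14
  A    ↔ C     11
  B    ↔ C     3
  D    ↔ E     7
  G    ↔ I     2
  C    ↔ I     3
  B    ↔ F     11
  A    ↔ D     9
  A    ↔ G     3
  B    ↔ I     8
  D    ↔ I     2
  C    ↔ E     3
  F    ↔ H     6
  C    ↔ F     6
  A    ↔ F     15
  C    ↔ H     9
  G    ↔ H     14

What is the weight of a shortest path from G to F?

A few of the G→F routes:
G - I - F: 2 + 14 = 16
G - I - C - F: 2 + 3 + 6 = 11
G - I - D - H - F: 2 + 2 + 4 + 6 = 14
Best route has total 11.

11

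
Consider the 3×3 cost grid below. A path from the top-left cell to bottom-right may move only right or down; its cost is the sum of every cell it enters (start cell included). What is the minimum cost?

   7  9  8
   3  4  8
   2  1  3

16

Take r0c0 -> r1c0 -> r2c0 -> r2c1 -> r2c2 for a total of 7 + 3 + 2 + 1 + 3 = 16.
For comparison, the top-then-right route costs 35.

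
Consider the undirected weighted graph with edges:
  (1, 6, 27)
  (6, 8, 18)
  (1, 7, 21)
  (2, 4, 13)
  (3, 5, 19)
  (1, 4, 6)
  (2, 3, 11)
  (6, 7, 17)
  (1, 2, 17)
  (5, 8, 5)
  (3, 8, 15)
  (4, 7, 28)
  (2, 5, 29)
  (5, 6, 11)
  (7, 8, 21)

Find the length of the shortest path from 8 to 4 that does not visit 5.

Some routes from 8 to 4 avoiding 5:
8-3-2-4: 15 + 11 + 13 = 39
8-7-4: 21 + 28 = 49
8-6-1-4: 18 + 27 + 6 = 51
8-6-7-1-4: 18 + 17 + 21 + 6 = 62
8-7-1-4: 21 + 21 + 6 = 48
8-3-2-1-4: 15 + 11 + 17 + 6 = 49
Shortest: 39.

39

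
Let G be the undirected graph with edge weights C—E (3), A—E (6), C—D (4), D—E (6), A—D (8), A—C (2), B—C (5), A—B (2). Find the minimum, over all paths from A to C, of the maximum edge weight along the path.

2

Paths from A to C:
A -> C: max(2) = 2
A -> B -> C: max(2, 5) = 5
A -> D -> C: max(8, 4) = 8
A -> E -> C: max(6, 3) = 6
A -> D -> E -> C: max(8, 6, 3) = 8
A -> E -> D -> C: max(6, 6, 4) = 6
Best route has worst link 2.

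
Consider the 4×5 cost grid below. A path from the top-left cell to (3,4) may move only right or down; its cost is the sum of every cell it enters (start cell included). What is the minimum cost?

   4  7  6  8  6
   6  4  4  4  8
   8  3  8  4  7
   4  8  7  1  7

34

One optimal route is [0,0]→[1,0]→[1,1]→[1,2]→[1,3]→[2,3]→[3,3]→[3,4].
Its cost is 4 + 6 + 4 + 4 + 4 + 4 + 1 + 7 = 34.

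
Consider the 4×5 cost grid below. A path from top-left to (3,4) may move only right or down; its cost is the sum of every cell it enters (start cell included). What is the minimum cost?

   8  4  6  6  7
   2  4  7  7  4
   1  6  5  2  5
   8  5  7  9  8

37

Take r0c0 r1c0 r2c0 r2c1 r2c2 r2c3 r2c4 r3c4 for a total of 8 + 2 + 1 + 6 + 5 + 2 + 5 + 8 = 37.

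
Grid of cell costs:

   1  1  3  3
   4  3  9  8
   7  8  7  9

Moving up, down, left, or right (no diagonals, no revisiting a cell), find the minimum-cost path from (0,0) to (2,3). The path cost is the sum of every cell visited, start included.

One optimal route is [0,0]→[0,1]→[0,2]→[0,3]→[1,3]→[2,3].
Its cost is 1 + 1 + 3 + 3 + 8 + 9 = 25.

25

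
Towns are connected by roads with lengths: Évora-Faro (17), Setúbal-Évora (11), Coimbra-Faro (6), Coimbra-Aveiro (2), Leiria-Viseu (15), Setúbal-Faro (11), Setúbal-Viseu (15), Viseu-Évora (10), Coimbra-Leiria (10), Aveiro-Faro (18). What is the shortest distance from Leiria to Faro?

16

Routes from Leiria to Faro:
Leiria → Viseu → Setúbal → Évora → Faro: 15 + 15 + 11 + 17 = 58
Leiria → Coimbra → Faro: 10 + 6 = 16
Leiria → Viseu → Setúbal → Faro: 15 + 15 + 11 = 41
Leiria → Viseu → Évora → Setúbal → Faro: 15 + 10 + 11 + 11 = 47
Leiria → Coimbra → Aveiro → Faro: 10 + 2 + 18 = 30
Leiria → Viseu → Évora → Faro: 15 + 10 + 17 = 42
The minimum is 16.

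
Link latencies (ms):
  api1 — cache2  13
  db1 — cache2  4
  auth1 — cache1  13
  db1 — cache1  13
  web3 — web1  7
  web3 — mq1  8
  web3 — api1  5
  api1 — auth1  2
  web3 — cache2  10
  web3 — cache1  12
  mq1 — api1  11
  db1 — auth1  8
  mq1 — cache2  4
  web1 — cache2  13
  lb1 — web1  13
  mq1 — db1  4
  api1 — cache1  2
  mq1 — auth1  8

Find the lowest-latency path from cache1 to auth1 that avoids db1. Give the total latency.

4

Comparing a few candidate routes:
cache1-api1-cache2-mq1-auth1: 2 + 13 + 4 + 8 = 27
cache1-api1-mq1-auth1: 2 + 11 + 8 = 21
cache1-api1-auth1: 2 + 2 = 4
cache1-api1-web3-mq1-auth1: 2 + 5 + 8 + 8 = 23
cache1-auth1: 13
cache1-web3-api1-auth1: 12 + 5 + 2 = 19
Best route has total 4 ms.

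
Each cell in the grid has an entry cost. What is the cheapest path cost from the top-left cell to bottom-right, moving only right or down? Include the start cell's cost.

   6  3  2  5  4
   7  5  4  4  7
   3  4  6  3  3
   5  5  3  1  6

29

Take (0,0) → (0,1) → (0,2) → (1,2) → (1,3) → (2,3) → (3,3) → (3,4) for a total of 6 + 3 + 2 + 4 + 4 + 3 + 1 + 6 = 29.
For comparison, the top-then-right route costs 36.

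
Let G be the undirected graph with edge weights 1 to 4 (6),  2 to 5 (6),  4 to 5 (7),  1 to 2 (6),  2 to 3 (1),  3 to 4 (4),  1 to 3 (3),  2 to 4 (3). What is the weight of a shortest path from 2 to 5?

6

Comparing a few candidate routes:
2-5: 6
2-3-4-5: 1 + 4 + 7 = 12
2-4-5: 3 + 7 = 10
Best route has total 6.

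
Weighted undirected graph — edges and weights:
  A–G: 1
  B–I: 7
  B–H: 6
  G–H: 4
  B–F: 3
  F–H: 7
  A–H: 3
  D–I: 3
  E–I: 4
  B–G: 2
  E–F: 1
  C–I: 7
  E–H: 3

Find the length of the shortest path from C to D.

Paths from C to D:
C-I-D: 7 + 3 = 10
The minimum is 10.

10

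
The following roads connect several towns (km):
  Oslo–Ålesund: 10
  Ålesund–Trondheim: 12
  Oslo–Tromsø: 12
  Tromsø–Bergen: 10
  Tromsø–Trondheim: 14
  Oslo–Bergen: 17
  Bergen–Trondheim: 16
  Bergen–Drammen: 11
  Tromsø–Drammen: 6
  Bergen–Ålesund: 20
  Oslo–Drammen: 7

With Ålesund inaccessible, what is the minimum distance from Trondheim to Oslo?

26

Comparing a few candidate routes:
Trondheim→Bergen→Oslo: 16 + 17 = 33
Trondheim→Bergen→Drammen→Oslo: 16 + 11 + 7 = 34
Trondheim→Tromsø→Drammen→Oslo: 14 + 6 + 7 = 27
Trondheim→Tromsø→Oslo: 14 + 12 = 26
Best route has total 26 km.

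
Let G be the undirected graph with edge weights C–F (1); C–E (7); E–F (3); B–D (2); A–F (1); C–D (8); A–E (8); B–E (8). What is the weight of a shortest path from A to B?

12

Comparing a few candidate routes:
A -> E -> B: 8 + 8 = 16
A -> F -> E -> B: 1 + 3 + 8 = 12
A -> F -> C -> D -> B: 1 + 1 + 8 + 2 = 12
A -> E -> F -> C -> D -> B: 8 + 3 + 1 + 8 + 2 = 22
A -> F -> C -> E -> B: 1 + 1 + 7 + 8 = 17
A -> F -> E -> C -> D -> B: 1 + 3 + 7 + 8 + 2 = 21
Shortest: 12.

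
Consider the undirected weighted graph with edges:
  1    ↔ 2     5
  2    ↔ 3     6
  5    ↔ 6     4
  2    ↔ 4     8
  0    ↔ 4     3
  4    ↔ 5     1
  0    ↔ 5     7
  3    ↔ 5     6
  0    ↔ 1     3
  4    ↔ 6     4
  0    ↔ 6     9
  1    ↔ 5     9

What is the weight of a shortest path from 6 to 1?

A few of the 6→1 routes:
6 -> 5 -> 4 -> 0 -> 1: 4 + 1 + 3 + 3 = 11
6 -> 4 -> 0 -> 1: 4 + 3 + 3 = 10
6 -> 5 -> 1: 4 + 9 = 13
6 -> 5 -> 0 -> 1: 4 + 7 + 3 = 14
6 -> 0 -> 1: 9 + 3 = 12
The minimum is 10.

10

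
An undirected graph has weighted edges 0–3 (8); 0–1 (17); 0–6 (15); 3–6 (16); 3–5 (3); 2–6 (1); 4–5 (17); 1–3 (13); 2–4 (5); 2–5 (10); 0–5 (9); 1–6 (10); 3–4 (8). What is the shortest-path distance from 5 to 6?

A few of the 5→6 routes:
5 -> 4 -> 2 -> 6: 17 + 5 + 1 = 23
5 -> 3 -> 6: 3 + 16 = 19
5 -> 2 -> 6: 10 + 1 = 11
5 -> 0 -> 6: 9 + 15 = 24
5 -> 3 -> 4 -> 2 -> 6: 3 + 8 + 5 + 1 = 17
Shortest: 11.

11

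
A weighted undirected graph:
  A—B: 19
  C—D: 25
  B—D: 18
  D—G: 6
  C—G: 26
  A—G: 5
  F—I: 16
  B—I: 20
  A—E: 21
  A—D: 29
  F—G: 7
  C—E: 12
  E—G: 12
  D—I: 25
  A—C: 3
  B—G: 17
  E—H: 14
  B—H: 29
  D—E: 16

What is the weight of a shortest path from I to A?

28

Checking several routes:
I-B-G-A: 20 + 17 + 5 = 42
I-B-A: 20 + 19 = 39
I-D-G-A: 25 + 6 + 5 = 36
I-F-G-A: 16 + 7 + 5 = 28
The minimum is 28.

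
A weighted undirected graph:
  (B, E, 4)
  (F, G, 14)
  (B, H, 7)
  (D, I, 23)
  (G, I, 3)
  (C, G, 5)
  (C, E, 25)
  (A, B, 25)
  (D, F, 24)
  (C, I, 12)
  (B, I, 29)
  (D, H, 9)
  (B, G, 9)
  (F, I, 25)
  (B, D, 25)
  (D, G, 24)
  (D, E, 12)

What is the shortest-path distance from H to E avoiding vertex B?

21

Some routes from H to E avoiding B:
H -> D -> G -> C -> E: 9 + 24 + 5 + 25 = 63
H -> D -> I -> G -> C -> E: 9 + 23 + 3 + 5 + 25 = 65
H -> D -> I -> C -> E: 9 + 23 + 12 + 25 = 69
H -> D -> E: 9 + 12 = 21
Best route has total 21.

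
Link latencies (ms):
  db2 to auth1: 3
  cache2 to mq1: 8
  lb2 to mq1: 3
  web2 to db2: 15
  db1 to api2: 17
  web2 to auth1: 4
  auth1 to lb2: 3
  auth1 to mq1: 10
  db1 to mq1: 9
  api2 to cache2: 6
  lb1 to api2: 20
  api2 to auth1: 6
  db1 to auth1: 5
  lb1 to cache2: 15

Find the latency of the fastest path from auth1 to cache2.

Comparing a few candidate routes:
auth1 → api2 → cache2: 6 + 6 = 12
auth1 → mq1 → cache2: 10 + 8 = 18
auth1 → lb2 → mq1 → cache2: 3 + 3 + 8 = 14
Shortest: 12 ms.

12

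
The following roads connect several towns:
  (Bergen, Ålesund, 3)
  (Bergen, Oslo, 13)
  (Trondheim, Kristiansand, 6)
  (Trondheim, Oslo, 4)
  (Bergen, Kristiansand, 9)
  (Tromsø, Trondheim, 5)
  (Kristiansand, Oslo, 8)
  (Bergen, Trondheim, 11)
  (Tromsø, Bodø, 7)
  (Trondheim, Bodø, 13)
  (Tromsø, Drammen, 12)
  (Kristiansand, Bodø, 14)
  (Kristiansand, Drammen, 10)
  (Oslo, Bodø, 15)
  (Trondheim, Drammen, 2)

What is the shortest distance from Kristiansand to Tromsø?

11

Comparing a few candidate routes:
Kristiansand-Oslo-Trondheim-Tromsø: 8 + 4 + 5 = 17
Kristiansand-Drammen-Trondheim-Tromsø: 10 + 2 + 5 = 17
Kristiansand-Trondheim-Tromsø: 6 + 5 = 11
Shortest: 11.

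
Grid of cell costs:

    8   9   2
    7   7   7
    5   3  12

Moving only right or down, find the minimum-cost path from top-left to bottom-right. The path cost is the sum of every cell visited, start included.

Best path: r0c0 → r1c0 → r2c0 → r2c1 → r2c2
Cost: 8 + 7 + 5 + 3 + 12 = 35
For comparison, the top-then-right route costs 38.

35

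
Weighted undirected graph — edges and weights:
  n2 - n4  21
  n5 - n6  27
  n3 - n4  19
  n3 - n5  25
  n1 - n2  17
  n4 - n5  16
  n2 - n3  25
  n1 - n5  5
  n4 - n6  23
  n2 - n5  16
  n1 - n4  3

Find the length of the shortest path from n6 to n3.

Some routes from n6 to n3:
n6-n5-n1-n4-n3: 27 + 5 + 3 + 19 = 54
n6-n5-n3: 27 + 25 = 52
n6-n4-n3: 23 + 19 = 42
Best route has total 42.

42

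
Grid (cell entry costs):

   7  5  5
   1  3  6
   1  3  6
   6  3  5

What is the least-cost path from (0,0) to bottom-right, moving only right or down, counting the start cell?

Cheapest: r0c0→r1c0→r2c0→r2c1→r3c1→r3c2
  7 + 1 + 1 + 3 + 3 + 5 = 20
(Top row then right column would cost 34.)

20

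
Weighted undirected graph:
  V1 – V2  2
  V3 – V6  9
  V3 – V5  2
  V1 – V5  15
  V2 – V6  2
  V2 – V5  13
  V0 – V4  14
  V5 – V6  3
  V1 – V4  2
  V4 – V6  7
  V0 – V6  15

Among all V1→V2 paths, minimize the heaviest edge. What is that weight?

Checking several routes:
V1-V4-V6-V3-V5-V2: max(2, 7, 9, 2, 13) = 13
V1-V2: max(2) = 2
V1-V4-V6-V2: max(2, 7, 2) = 7
V1-V5-V2: max(15, 13) = 15
V1-V4-V6-V5-V2: max(2, 7, 3, 13) = 13
Best route has worst link 2.

2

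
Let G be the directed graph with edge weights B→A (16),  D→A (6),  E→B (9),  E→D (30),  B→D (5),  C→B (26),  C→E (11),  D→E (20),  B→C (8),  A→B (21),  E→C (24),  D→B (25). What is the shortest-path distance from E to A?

20

A few of the E→A routes:
E→B→D→A: 9 + 5 + 6 = 20
E→B→A: 9 + 16 = 25
E→C→B→D→A: 24 + 26 + 5 + 6 = 61
E→D→A: 30 + 6 = 36
E→C→B→A: 24 + 26 + 16 = 66
Best route has total 20.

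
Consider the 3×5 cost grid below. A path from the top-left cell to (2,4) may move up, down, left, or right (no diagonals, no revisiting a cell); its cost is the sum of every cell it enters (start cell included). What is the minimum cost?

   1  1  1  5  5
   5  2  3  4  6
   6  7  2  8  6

One optimal route is [0,0]→[0,1]→[0,2]→[1,2]→[1,3]→[1,4]→[2,4].
Its cost is 1 + 1 + 1 + 3 + 4 + 6 + 6 = 22.

22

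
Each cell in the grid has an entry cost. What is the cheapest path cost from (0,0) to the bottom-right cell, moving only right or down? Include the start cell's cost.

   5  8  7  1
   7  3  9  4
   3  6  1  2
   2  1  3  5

26

Cheapest: (0,0) (1,0) (2,0) (3,0) (3,1) (3,2) (3,3)
  5 + 7 + 3 + 2 + 1 + 3 + 5 = 26
(Top row then right column would cost 32.)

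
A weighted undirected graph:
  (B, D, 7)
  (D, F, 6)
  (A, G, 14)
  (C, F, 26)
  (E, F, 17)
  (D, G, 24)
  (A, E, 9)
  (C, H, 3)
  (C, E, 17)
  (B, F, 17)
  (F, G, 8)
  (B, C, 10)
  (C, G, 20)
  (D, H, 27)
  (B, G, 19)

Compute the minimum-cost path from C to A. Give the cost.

26

A few of the C→A routes:
C -> B -> G -> A: 10 + 19 + 14 = 43
C -> B -> D -> F -> G -> A: 10 + 7 + 6 + 8 + 14 = 45
C -> E -> A: 17 + 9 = 26
C -> G -> A: 20 + 14 = 34
The minimum is 26.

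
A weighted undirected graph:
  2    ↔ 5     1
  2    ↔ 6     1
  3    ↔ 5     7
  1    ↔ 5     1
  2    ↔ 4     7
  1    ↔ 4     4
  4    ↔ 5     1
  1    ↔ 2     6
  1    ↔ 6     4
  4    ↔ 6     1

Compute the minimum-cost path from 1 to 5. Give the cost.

Some routes from 1 to 5:
1→4→5: 4 + 1 = 5
1→6→4→5: 4 + 1 + 1 = 6
1→5: 1
The minimum is 1.

1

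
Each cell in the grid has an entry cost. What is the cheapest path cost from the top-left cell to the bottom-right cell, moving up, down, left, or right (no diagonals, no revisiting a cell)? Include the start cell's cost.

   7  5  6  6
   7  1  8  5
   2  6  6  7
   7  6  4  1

30

Path r0c0 -> r0c1 -> r1c1 -> r2c1 -> r2c2 -> r3c2 -> r3c3: 7 + 5 + 1 + 6 + 6 + 4 + 1 = 30.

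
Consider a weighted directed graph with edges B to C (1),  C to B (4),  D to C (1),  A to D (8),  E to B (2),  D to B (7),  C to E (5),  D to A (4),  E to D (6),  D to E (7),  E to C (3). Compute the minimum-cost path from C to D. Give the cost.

Candidate routes:
C→E→D: 5 + 6 = 11
The minimum is 11.

11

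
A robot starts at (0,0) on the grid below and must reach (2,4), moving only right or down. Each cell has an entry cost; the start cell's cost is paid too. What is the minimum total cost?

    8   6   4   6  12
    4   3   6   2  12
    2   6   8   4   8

Path [0,0] -> [1,0] -> [1,1] -> [1,2] -> [1,3] -> [2,3] -> [2,4]: 8 + 4 + 3 + 6 + 2 + 4 + 8 = 35.
(Top row then right column would cost 56.)

35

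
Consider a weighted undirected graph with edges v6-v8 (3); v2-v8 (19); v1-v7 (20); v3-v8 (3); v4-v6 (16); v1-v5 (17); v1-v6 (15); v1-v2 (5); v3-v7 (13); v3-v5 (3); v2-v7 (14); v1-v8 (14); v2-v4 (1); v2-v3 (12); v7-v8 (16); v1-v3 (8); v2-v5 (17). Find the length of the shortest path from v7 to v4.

Some routes from v7 to v4:
v7 - v2 - v4: 14 + 1 = 15
v7 - v3 - v2 - v4: 13 + 12 + 1 = 26
v7 - v1 - v2 - v4: 20 + 5 + 1 = 26
The minimum is 15.

15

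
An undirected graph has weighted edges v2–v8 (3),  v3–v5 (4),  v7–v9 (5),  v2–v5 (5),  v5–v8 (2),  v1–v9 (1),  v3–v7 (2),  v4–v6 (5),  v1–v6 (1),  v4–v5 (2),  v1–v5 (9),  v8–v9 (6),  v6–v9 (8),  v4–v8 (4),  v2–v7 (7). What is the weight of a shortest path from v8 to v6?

8

Comparing a few candidate routes:
v8 -> v9 -> v1 -> v6: 6 + 1 + 1 = 8
v8 -> v5 -> v1 -> v6: 2 + 9 + 1 = 12
v8 -> v4 -> v6: 4 + 5 = 9
v8 -> v5 -> v4 -> v6: 2 + 2 + 5 = 9
Shortest: 8.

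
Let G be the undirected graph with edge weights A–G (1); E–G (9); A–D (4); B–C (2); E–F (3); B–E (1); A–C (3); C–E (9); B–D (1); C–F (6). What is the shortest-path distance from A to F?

9

A few of the A→F routes:
A→C→F: 3 + 6 = 9
A→C→B→E→F: 3 + 2 + 1 + 3 = 9
A→D→B→E→F: 4 + 1 + 1 + 3 = 9
A→D→B→C→F: 4 + 1 + 2 + 6 = 13
The minimum is 9.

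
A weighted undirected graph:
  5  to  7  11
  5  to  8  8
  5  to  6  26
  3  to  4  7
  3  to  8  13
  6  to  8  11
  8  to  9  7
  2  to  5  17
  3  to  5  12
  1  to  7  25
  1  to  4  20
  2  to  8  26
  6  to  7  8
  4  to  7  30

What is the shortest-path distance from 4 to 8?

A few of the 4→8 routes:
4 -> 3 -> 8: 7 + 13 = 20
4 -> 3 -> 5 -> 8: 7 + 12 + 8 = 27
4 -> 7 -> 6 -> 8: 30 + 8 + 11 = 49
Best route has total 20.

20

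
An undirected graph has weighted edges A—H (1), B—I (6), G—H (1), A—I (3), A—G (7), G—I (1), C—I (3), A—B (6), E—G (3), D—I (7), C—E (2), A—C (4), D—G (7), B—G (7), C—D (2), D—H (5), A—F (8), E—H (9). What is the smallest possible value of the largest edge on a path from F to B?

Comparing a few candidate routes:
F-A-C-D-H-G-I-B: max(8, 4, 2, 5, 1, 1, 6) = 8
F-A-C-D-G-I-B: max(8, 4, 2, 7, 1, 6) = 8
F-A-B: max(8, 6) = 8
F-A-C-D-H-G-B: max(8, 4, 2, 5, 1, 7) = 8
F-A-C-D-I-B: max(8, 4, 2, 7, 6) = 8
F-A-C-D-I-G-B: max(8, 4, 2, 7, 1, 7) = 8
Smallest bottleneck: 8.

8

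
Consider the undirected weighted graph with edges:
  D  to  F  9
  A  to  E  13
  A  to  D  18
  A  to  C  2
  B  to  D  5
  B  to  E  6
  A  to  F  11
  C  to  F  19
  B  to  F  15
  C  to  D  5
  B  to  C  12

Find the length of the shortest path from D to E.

Some routes from D to E:
D -> C -> B -> E: 5 + 12 + 6 = 23
D -> B -> E: 5 + 6 = 11
D -> C -> A -> E: 5 + 2 + 13 = 20
Shortest: 11.

11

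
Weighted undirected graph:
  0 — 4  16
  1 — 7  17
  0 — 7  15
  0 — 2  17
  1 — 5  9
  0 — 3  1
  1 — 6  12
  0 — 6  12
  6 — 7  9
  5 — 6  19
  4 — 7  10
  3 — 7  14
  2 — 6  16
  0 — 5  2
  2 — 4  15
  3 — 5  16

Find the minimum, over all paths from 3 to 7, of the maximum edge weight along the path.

12

Comparing a few candidate routes:
3 → 0 → 7: max(1, 15) = 15
3 → 5 → 1 → 6 → 0 → 4 → 7: max(16, 9, 12, 12, 16, 10) = 16
3 → 0 → 6 → 7: max(1, 12, 9) = 12
3 → 7: max(14) = 14
3 → 0 → 5 → 1 → 6 → 7: max(1, 2, 9, 12, 9) = 12
Smallest bottleneck: 12.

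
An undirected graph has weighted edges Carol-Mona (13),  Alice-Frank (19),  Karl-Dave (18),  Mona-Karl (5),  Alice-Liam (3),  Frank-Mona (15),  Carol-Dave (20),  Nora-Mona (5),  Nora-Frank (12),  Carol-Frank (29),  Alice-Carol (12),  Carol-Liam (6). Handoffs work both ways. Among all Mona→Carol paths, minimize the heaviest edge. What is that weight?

A few of the Mona→Carol routes:
Mona→Nora→Frank→Alice→Carol: max(5, 12, 19, 12) = 19
Mona→Frank→Alice→Liam→Carol: max(15, 19, 3, 6) = 19
Mona→Nora→Frank→Alice→Liam→Carol: max(5, 12, 19, 3, 6) = 19
Mona→Carol: max(13) = 13
Best route has worst link 13.

13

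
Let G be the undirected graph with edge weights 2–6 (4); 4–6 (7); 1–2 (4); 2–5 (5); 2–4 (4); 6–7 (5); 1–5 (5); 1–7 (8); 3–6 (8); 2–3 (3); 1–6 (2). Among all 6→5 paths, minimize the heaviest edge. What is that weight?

Some routes from 6 to 5:
6→4→2→1→5: max(7, 4, 4, 5) = 7
6→1→5: max(2, 5) = 5
6→2→1→5: max(4, 4, 5) = 5
6→1→2→5: max(2, 4, 5) = 5
6→2→5: max(4, 5) = 5
6→4→2→5: max(7, 4, 5) = 7
The minimum achievable maximum is 5.

5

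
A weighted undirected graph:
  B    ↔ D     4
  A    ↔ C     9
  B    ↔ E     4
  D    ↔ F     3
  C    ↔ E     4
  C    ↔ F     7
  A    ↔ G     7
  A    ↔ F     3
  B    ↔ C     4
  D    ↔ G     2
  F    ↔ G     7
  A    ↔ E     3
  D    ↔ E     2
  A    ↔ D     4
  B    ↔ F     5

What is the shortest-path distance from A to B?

7

A few of the A→B routes:
A→E→B: 3 + 4 = 7
A→F→B: 3 + 5 = 8
A→D→B: 4 + 4 = 8
The minimum is 7.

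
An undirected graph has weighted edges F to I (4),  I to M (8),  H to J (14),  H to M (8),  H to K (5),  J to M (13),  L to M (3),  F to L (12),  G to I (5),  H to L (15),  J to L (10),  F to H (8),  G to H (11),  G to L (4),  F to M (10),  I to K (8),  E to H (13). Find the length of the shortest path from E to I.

Checking several routes:
E -> H -> K -> I: 13 + 5 + 8 = 26
E -> H -> F -> I: 13 + 8 + 4 = 25
E -> H -> M -> L -> G -> I: 13 + 8 + 3 + 4 + 5 = 33
E -> H -> G -> I: 13 + 11 + 5 = 29
E -> H -> M -> I: 13 + 8 + 8 = 29
Best route has total 25.

25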